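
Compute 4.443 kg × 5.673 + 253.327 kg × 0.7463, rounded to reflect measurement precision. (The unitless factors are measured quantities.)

214.3 kg

4.443 × 5.673 = 25.205139 → 25.21 kg (4 s.f., last digit at the 10^-2 place).
253.327 × 0.7463 = 189.0579401 → 189.1 kg (4 s.f., last digit at the 10^-1 place).
Sum: 214.2630791 kg; keep the coarser place, 10^-1.
Result: 214.3 kg.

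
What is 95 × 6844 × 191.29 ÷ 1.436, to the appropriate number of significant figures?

95 × 6844 × 191.29 ÷ 1.436 = 86610677.0195…
Multiplication/division keeps the fewest significant figures: 95 → 2 s.f., 6844 → 4 s.f., 191.29 → 5 s.f., 1.436 → 4 s.f.; limit is 2.
Rounded to 2 significant figures: 8.7 × 10^7.

8.7 × 10^7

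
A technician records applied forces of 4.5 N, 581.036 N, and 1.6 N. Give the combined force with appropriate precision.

587.1 N

4.5 N + 581.036 N + 1.6 N = 587.136 N.
Addition/subtraction keeps the fewest decimal places: 4.5 → 1 decimal place, 581.036 → 3 decimal places, 1.6 → 1 decimal place; limit is 1.
Rounded to 1 decimal place: 587.1 N.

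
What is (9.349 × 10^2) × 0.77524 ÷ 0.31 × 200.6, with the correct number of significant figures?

4.7 × 10^5

(9.349 × 10^2) × 0.77524 ÷ 0.31 × 200.6 = 468997.542986…
Multiplication/division keeps the fewest significant figures: 9.349 × 10^2 → 4 s.f., 0.77524 → 5 s.f., 0.31 → 2 s.f., 200.6 → 4 s.f.; limit is 2.
Rounded to 2 significant figures: 4.7 × 10^5.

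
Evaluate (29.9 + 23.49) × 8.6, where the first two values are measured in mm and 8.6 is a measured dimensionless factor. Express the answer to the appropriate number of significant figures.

4.6 × 10^2 mm

29.9 mm + 23.49 mm = 53.39 mm; the sum is limited to 1 decimal place (3 s.f.).
Carrying full precision, 53.39 × 8.6 = 459.154 mm; 8.6 has 2 s.f., so the result keeps min(3, 2) = 2 s.f.
Rounded to 2 significant figures: 4.6 × 10^2 mm.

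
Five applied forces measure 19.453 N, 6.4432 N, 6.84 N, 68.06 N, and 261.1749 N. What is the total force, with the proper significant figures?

361.97 N

19.453 N + 6.4432 N + 6.84 N + 68.06 N + 261.1749 N = 361.9711 N.
Addition/subtraction keeps the fewest decimal places: 19.453 → 3 decimal places, 6.4432 → 4 decimal places, 6.84 → 2 decimal places, 68.06 → 2 decimal places, 261.1749 → 4 decimal places; limit is 2.
Rounded to 2 decimal places: 361.97 N.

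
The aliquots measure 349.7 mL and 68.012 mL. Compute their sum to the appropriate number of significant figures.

417.7 mL

349.7 mL + 68.012 mL = 417.712 mL.
Addition/subtraction keeps the fewest decimal places: 349.7 → 1 decimal place, 68.012 → 3 decimal places; limit is 1.
Rounded to 1 decimal place: 417.7 mL.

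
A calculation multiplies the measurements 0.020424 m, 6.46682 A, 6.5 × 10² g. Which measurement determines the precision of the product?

6.5 × 10² g

0.020424 m → 5 s.f.; 6.46682 A → 6 s.f.; 6.5 × 10² g → 2 s.f.
The fewest is 2 significant figures, from 6.5 × 10² g.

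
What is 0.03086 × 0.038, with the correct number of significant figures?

0.0012

0.03086 × 0.038 = 0.00117268
Multiplication/division keeps the fewest significant figures: 0.03086 → 4 s.f., 0.038 → 2 s.f.; limit is 2.
Rounded to 2 significant figures: 0.0012.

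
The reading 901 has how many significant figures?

3

901: zeros between nonzero digits are significant.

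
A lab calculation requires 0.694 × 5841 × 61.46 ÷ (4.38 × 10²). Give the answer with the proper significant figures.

569

0.694 × 5841 × 61.46 ÷ (4.38 × 10²) = 568.807248493…
Multiplication/division keeps the fewest significant figures: 0.694 → 3 s.f., 5841 → 4 s.f., 61.46 → 4 s.f., 4.38 × 10² → 3 s.f.; limit is 3.
Rounded to 3 significant figures: 569.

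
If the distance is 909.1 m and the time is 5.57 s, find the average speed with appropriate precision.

163 m/s

average speed = 909.1 m ÷ 5.57 s = 163.213644524… m/s.
909.1 has 4 significant figures; 5.57 has 3.
Division/multiplication keeps the fewest: 3 significant figures.
Rounded: 163 m/s.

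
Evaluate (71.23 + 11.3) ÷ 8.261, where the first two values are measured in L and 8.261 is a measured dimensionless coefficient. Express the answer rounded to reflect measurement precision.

71.23 L + 11.3 L = 82.53 L; the sum is limited to 1 decimal place (3 s.f.).
Carrying full precision, 82.53 ÷ 8.261 = 9.99031594238… L; 8.261 has 4 s.f., so the result keeps min(3, 4) = 3 s.f.
Rounded to 3 significant figures: 9.99 L.

9.99 L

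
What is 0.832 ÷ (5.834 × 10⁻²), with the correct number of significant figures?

14.3

0.832 ÷ (5.834 × 10⁻²) = 14.2612272883…
Multiplication/division keeps the fewest significant figures: 0.832 → 3 s.f., 5.834 × 10⁻² → 4 s.f.; limit is 3.
Rounded to 3 significant figures: 14.3.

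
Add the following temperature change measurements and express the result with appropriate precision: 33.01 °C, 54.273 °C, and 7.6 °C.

33.01 °C + 54.273 °C + 7.6 °C = 94.883 °C.
Addition/subtraction keeps the fewest decimal places: 33.01 → 2 decimal places, 54.273 → 3 decimal places, 7.6 → 1 decimal place; limit is 1.
Rounded to 1 decimal place: 94.9 °C.

94.9 °C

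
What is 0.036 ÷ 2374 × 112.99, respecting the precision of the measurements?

0.0017

0.036 ÷ 2374 × 112.99 = 0.00171341196293…
Multiplication/division keeps the fewest significant figures: 0.036 → 2 s.f., 2374 → 4 s.f., 112.99 → 5 s.f.; limit is 2.
Rounded to 2 significant figures: 0.0017.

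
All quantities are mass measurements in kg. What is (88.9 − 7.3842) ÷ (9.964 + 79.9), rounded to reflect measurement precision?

0.907

88.9 − 7.3842 = 81.5158, limited to 1 d.p. → 3 s.f.; 9.964 + 79.9 = 89.864, limited to 1 d.p. → 3 s.f.
Carrying full precision, 81.5158 ÷ 89.864 = 0.907101842785…; keep min(3, 3) = 3 s.f.
Rounded to 3 significant figures: 0.907.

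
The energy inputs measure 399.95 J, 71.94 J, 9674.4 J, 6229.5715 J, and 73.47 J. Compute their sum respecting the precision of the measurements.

399.95 J + 71.94 J + 9674.4 J + 6229.5715 J + 73.47 J = 16449.3315 J.
Addition/subtraction keeps the fewest decimal places: 399.95 → 2 decimal places, 71.94 → 2 decimal places, 9674.4 → 1 decimal place, 6229.5715 → 4 decimal places, 73.47 → 2 decimal places; limit is 1.
Rounded to 1 decimal place: 16449.3 J.

16449.3 J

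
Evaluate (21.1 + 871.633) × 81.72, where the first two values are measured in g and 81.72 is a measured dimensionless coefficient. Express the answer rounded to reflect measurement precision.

21.1 g + 871.633 g = 892.733 g; the sum is limited to 1 decimal place (4 s.f.).
Carrying full precision, 892.733 × 81.72 = 72954.14076 g; 81.72 has 4 s.f., so the result keeps min(4, 4) = 4 s.f.
Rounded to 4 significant figures: 7.295 × 10^4 g.

7.295 × 10^4 g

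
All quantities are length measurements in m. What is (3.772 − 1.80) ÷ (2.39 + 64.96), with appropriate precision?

0.0293

3.772 − 1.80 = 1.972, limited to 2 d.p. → 3 s.f.; 2.39 + 64.96 = 67.35, limited to 2 d.p. → 4 s.f.
Carrying full precision, 1.972 ÷ 67.35 = 0.0292798812175…; keep min(3, 4) = 3 s.f.
Rounded to 3 significant figures: 0.0293.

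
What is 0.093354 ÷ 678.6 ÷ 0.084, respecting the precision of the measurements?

0.093354 ÷ 678.6 ÷ 0.084 = 0.00163772051703…
Multiplication/division keeps the fewest significant figures: 0.093354 → 5 s.f., 678.6 → 4 s.f., 0.084 → 2 s.f.; limit is 2.
Rounded to 2 significant figures: 0.0016.

0.0016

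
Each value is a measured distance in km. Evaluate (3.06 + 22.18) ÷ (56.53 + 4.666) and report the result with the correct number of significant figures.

0.4124

3.06 + 22.18 = 25.24, limited to 2 d.p. → 4 s.f.; 56.53 + 4.666 = 61.196, limited to 2 d.p. → 4 s.f.
Carrying full precision, 25.24 ÷ 61.196 = 0.41244525786…; keep min(4, 4) = 4 s.f.
Rounded to 4 significant figures: 0.4124.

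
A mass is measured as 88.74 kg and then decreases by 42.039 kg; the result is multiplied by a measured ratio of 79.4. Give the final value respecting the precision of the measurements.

88.74 kg − 42.039 kg = 46.701 kg; the difference is limited to 2 decimal places (4 s.f.).
Carrying full precision, 46.701 × 79.4 = 3708.0594 kg; 79.4 has 3 s.f., so the result keeps min(4, 3) = 3 s.f.
Rounded to 3 significant figures: 3.71 × 10³ kg.

3.71 × 10³ kg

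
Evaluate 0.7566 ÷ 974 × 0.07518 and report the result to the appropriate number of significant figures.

0.7566 ÷ 974 × 0.07518 = 0.0000583995770021…
Multiplication/division keeps the fewest significant figures: 0.7566 → 4 s.f., 974 → 3 s.f., 0.07518 → 4 s.f.; limit is 3.
Rounded to 3 significant figures: 5.84 × 10^-5.

5.84 × 10^-5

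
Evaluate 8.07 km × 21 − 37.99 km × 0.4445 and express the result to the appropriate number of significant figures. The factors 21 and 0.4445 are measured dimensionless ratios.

8.07 × 21 = 169.47 → 1.7 × 10² km (2 s.f., last digit at the 10^1 place).
37.99 × 0.4445 = 16.886555 → 16.89 km (4 s.f., last digit at the 10^-2 place).
Difference: 152.583445 km; keep the coarser place, 10^1.
Result: 1.5 × 10² km.

1.5 × 10² km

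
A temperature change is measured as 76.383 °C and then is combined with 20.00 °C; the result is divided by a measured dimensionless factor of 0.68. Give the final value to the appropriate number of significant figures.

76.383 °C + 20.00 °C = 96.383 °C; the sum is limited to 2 decimal places (4 s.f.).
Carrying full precision, 96.383 ÷ 0.68 = 141.739705882… °C; 0.68 has 2 s.f., so the result keeps min(4, 2) = 2 s.f.
Rounded to 2 significant figures: 1.4 × 10² °C.

1.4 × 10² °C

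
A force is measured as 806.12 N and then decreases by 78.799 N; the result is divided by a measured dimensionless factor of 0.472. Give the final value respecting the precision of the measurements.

806.12 N − 78.799 N = 727.321 N; the difference is limited to 2 decimal places (5 s.f.).
Carrying full precision, 727.321 ÷ 0.472 = 1540.93432203… N; 0.472 has 3 s.f., so the result keeps min(5, 3) = 3 s.f.
Rounded to 3 significant figures: 1.54 × 10³ N.

1.54 × 10³ N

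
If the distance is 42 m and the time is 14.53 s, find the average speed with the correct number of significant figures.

2.9 m/s

average speed = 42 m ÷ 14.53 s = 2.89057123193… m/s.
42 has 2 significant figures; 14.53 has 4.
Division/multiplication keeps the fewest: 2 significant figures.
Rounded: 2.9 m/s.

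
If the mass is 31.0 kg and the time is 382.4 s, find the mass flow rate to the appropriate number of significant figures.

0.0811 kg/s

mass flow rate = 31.0 kg ÷ 382.4 s = 0.0810669456067… kg/s.
31.0 has 3 significant figures; 382.4 has 4.
Division/multiplication keeps the fewest: 3 significant figures.
Rounded: 0.0811 kg/s.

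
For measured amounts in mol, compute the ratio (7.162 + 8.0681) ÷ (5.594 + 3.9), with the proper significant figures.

1.6

7.162 + 8.0681 = 15.2301, limited to 3 d.p. → 5 s.f.; 5.594 + 3.9 = 9.494, limited to 1 d.p. → 2 s.f.
Carrying full precision, 15.2301 ÷ 9.494 = 1.60418158837…; keep min(5, 2) = 2 s.f.
Rounded to 2 significant figures: 1.6.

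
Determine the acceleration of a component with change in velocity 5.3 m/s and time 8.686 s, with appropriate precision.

0.61 m/s²

acceleration = 5.3 m/s ÷ 8.686 s = 0.610177296799… m/s².
5.3 has 2 significant figures; 8.686 has 4.
Division/multiplication keeps the fewest: 2 significant figures.
Rounded: 0.61 m/s².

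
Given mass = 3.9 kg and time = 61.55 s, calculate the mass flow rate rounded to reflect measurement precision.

mass flow rate = 3.9 kg ÷ 61.55 s = 0.0633631194151… kg/s.
3.9 has 2 significant figures; 61.55 has 4.
Division/multiplication keeps the fewest: 2 significant figures.
Rounded: 0.063 kg/s.

0.063 kg/s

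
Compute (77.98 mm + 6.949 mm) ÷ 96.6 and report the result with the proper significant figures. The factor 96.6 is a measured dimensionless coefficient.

8.79 × 10⁻¹ mm

77.98 mm + 6.949 mm = 84.929 mm; the sum is limited to 2 decimal places (4 s.f.).
Carrying full precision, 84.929 ÷ 96.6 = 0.879182194617… mm; 96.6 has 3 s.f., so the result keeps min(4, 3) = 3 s.f.
Rounded to 3 significant figures: 8.79 × 10⁻¹ mm.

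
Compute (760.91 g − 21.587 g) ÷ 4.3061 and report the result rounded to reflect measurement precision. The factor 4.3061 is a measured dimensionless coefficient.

760.91 g − 21.587 g = 739.323 g; the difference is limited to 2 decimal places (5 s.f.).
Carrying full precision, 739.323 ÷ 4.3061 = 171.6920183… g; 4.3061 has 5 s.f., so the result keeps min(5, 5) = 5 s.f.
Rounded to 5 significant figures: 171.69 g.

171.69 g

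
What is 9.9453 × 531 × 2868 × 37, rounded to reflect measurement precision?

5.6 × 10^8

9.9453 × 531 × 2868 × 37 = 560393746.499…
Multiplication/division keeps the fewest significant figures: 9.9453 → 5 s.f., 531 → 3 s.f., 2868 → 4 s.f., 37 → 2 s.f.; limit is 2.
Rounded to 2 significant figures: 5.6 × 10^8.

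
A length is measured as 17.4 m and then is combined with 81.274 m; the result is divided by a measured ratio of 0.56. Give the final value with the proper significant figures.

17.4 m + 81.274 m = 98.674 m; the sum is limited to 1 decimal place (3 s.f.).
Carrying full precision, 98.674 ÷ 0.56 = 176.203571429… m; 0.56 has 2 s.f., so the result keeps min(3, 2) = 2 s.f.
Rounded to 2 significant figures: 1.8 × 10² m.

1.8 × 10² m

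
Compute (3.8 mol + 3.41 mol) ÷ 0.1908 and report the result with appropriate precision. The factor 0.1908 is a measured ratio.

38 mol

3.8 mol + 3.41 mol = 7.21 mol; the sum is limited to 1 decimal place (2 s.f.).
Carrying full precision, 7.21 ÷ 0.1908 = 37.7882599581… mol; 0.1908 has 4 s.f., so the result keeps min(2, 4) = 2 s.f.
Rounded to 2 significant figures: 38 mol.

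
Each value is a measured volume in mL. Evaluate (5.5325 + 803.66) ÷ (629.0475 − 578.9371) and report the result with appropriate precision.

5.5325 + 803.66 = 809.1925, limited to 2 d.p. → 5 s.f.; 629.0475 − 578.9371 = 50.1104, limited to 4 d.p. → 6 s.f.
Carrying full precision, 809.1925 ÷ 50.1104 = 16.1481947859…; keep min(5, 6) = 5 s.f.
Rounded to 5 significant figures: 16.148.

16.148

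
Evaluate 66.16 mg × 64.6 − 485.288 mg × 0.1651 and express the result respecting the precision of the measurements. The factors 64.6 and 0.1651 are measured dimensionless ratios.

66.16 × 64.6 = 4273.936 → 4.27 × 10^3 mg (3 s.f., last digit at the 10^1 place).
485.288 × 0.1651 = 80.1210488 → 80.12 mg (4 s.f., last digit at the 10^-2 place).
Difference: 4193.8149512 mg; keep the coarser place, 10^1.
Result: 4.19 × 10^3 mg.

4.19 × 10^3 mg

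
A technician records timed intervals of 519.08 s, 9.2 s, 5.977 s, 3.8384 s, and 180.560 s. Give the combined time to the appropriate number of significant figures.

519.08 s + 9.2 s + 5.977 s + 3.8384 s + 180.560 s = 718.6554 s.
Addition/subtraction keeps the fewest decimal places: 519.08 → 2 decimal places, 9.2 → 1 decimal place, 5.977 → 3 decimal places, 3.8384 → 4 decimal places, 180.560 → 3 decimal places; limit is 1.
Rounded to 1 decimal place: 718.7 s.

718.7 s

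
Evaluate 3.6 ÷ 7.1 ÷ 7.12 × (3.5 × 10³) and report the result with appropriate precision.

2.5 × 10²

3.6 ÷ 7.1 ÷ 7.12 × (3.5 × 10³) = 249.248298781…
Multiplication/division keeps the fewest significant figures: 3.6 → 2 s.f., 7.1 → 2 s.f., 7.12 → 3 s.f., 3.5 × 10³ → 2 s.f.; limit is 2.
Rounded to 2 significant figures: 2.5 × 10².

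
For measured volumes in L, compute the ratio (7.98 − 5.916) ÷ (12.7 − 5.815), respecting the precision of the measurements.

0.30

7.98 − 5.916 = 2.064, limited to 2 d.p. → 3 s.f.; 12.7 − 5.815 = 6.885, limited to 1 d.p. → 2 s.f.
Carrying full precision, 2.064 ÷ 6.885 = 0.299782135076…; keep min(3, 2) = 2 s.f.
Rounded to 2 significant figures: 0.30.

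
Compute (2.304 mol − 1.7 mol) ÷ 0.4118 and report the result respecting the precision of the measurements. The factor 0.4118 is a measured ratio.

2.304 mol − 1.7 mol = 0.604 mol; the difference is limited to 1 decimal place (1 s.f.).
Carrying full precision, 0.604 ÷ 0.4118 = 1.46673142302… mol; 0.4118 has 4 s.f., so the result keeps min(1, 4) = 1 s.f.
Rounded to 1 significant figure: 1 mol.

1 mol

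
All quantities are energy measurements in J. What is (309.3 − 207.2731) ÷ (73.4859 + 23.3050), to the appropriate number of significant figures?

309.3 − 207.2731 = 102.0269, limited to 1 d.p. → 4 s.f.; 73.4859 + 23.3050 = 96.7909, limited to 4 d.p. → 6 s.f.
Carrying full precision, 102.0269 ÷ 96.7909 = 1.05409599456…; keep min(4, 6) = 4 s.f.
Rounded to 4 significant figures: 1.054.

1.054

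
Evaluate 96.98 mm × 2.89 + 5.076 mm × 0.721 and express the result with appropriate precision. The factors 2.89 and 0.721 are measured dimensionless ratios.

96.98 × 2.89 = 280.2722 → 2.80 × 10² mm (3 s.f., last digit at the 10^0 place).
5.076 × 0.721 = 3.659796 → 3.66 mm (3 s.f., last digit at the 10^-2 place).
Sum: 283.931996 mm; keep the coarser place, 10^0.
Result: 284 mm.

284 mm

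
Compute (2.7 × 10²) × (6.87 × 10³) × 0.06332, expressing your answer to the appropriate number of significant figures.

(2.7 × 10²) × (6.87 × 10³) × 0.06332 = 117452.268
Multiplication/division keeps the fewest significant figures: 2.7 × 10² → 2 s.f., 6.87 × 10³ → 3 s.f., 0.06332 → 4 s.f.; limit is 2.
Rounded to 2 significant figures: 1.2 × 10⁵.

1.2 × 10⁵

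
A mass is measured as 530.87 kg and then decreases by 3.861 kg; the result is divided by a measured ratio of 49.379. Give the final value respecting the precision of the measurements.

530.87 kg − 3.861 kg = 527.009 kg; the difference is limited to 2 decimal places (5 s.f.).
Carrying full precision, 527.009 ÷ 49.379 = 10.6727353733… kg; 49.379 has 5 s.f., so the result keeps min(5, 5) = 5 s.f.
Rounded to 5 significant figures: 10.673 kg.

10.673 kg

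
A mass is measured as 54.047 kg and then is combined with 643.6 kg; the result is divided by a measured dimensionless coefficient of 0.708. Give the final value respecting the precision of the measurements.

985 kg

54.047 kg + 643.6 kg = 697.647 kg; the sum is limited to 1 decimal place (4 s.f.).
Carrying full precision, 697.647 ÷ 0.708 = 985.377118644… kg; 0.708 has 3 s.f., so the result keeps min(4, 3) = 3 s.f.
Rounded to 3 significant figures: 985 kg.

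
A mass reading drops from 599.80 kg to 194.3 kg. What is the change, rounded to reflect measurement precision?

599.80 kg − 194.3 kg = 405.50 kg.
Addition/subtraction keeps the fewest decimal places: 599.80 → 2 decimal places, 194.3 → 1 decimal place; limit is 1.
Rounded to 1 decimal place: 405.5 kg.

405.5 kg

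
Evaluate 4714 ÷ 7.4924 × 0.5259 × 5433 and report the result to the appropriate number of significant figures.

1.798 × 10^6

4714 ÷ 7.4924 × 0.5259 × 5433 = 1797676.32478…
Multiplication/division keeps the fewest significant figures: 4714 → 4 s.f., 7.4924 → 5 s.f., 0.5259 → 4 s.f., 5433 → 4 s.f.; limit is 4.
Rounded to 4 significant figures: 1.798 × 10^6.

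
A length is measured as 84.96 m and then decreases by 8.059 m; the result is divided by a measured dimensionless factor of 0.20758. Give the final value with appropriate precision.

84.96 m − 8.059 m = 76.901 m; the difference is limited to 2 decimal places (4 s.f.).
Carrying full precision, 76.901 ÷ 0.20758 = 370.464399268… m; 0.20758 has 5 s.f., so the result keeps min(4, 5) = 4 s.f.
Rounded to 4 significant figures: 370.5 m.

370.5 m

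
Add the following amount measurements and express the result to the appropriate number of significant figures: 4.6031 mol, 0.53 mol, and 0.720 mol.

4.6031 mol + 0.53 mol + 0.720 mol = 5.8531 mol.
Addition/subtraction keeps the fewest decimal places: 4.6031 → 4 decimal places, 0.53 → 2 decimal places, 0.720 → 3 decimal places; limit is 2.
Rounded to 2 decimal places: 5.85 mol.

5.85 mol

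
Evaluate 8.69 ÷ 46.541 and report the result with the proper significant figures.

8.69 ÷ 46.541 = 0.186717088159…
Multiplication/division keeps the fewest significant figures: 8.69 → 3 s.f., 46.541 → 5 s.f.; limit is 3.
Rounded to 3 significant figures: 0.187.

0.187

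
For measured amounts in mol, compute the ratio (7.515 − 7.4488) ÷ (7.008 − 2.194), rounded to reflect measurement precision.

7.515 − 7.4488 = 0.0662, limited to 3 d.p. → 2 s.f.; 7.008 − 2.194 = 4.814, limited to 3 d.p. → 4 s.f.
Carrying full precision, 0.0662 ÷ 4.814 = 0.013751557956…; keep min(2, 4) = 2 s.f.
Rounded to 2 significant figures: 0.014.

0.014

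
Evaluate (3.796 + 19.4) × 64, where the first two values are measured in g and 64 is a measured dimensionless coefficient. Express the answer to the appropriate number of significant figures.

3.796 g + 19.4 g = 23.196 g; the sum is limited to 1 decimal place (3 s.f.).
Carrying full precision, 23.196 × 64 = 1484.544 g; 64 has 2 s.f., so the result keeps min(3, 2) = 2 s.f.
Rounded to 2 significant figures: 1.5 × 10³ g.

1.5 × 10³ g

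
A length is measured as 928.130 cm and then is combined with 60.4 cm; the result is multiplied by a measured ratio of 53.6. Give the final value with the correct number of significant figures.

5.30 × 10⁴ cm

928.130 cm + 60.4 cm = 988.530 cm; the sum is limited to 1 decimal place (4 s.f.).
Carrying full precision, 988.530 × 53.6 = 52985.208 cm; 53.6 has 3 s.f., so the result keeps min(4, 3) = 3 s.f.
Rounded to 3 significant figures: 5.30 × 10⁴ cm.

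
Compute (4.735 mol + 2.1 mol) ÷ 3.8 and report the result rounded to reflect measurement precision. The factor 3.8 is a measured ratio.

1.8 mol

4.735 mol + 2.1 mol = 6.835 mol; the sum is limited to 1 decimal place (2 s.f.).
Carrying full precision, 6.835 ÷ 3.8 = 1.79868421053… mol; 3.8 has 2 s.f., so the result keeps min(2, 2) = 2 s.f.
Rounded to 2 significant figures: 1.8 mol.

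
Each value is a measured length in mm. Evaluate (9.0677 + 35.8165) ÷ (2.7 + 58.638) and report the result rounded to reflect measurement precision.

0.732

9.0677 + 35.8165 = 44.8842, limited to 4 d.p. → 6 s.f.; 2.7 + 58.638 = 61.338, limited to 1 d.p. → 3 s.f.
Carrying full precision, 44.8842 ÷ 61.338 = 0.731751931918…; keep min(6, 3) = 3 s.f.
Rounded to 3 significant figures: 0.732.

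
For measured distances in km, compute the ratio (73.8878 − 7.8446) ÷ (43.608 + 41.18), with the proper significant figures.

73.8878 − 7.8446 = 66.0432, limited to 4 d.p. → 6 s.f.; 43.608 + 41.18 = 84.788, limited to 2 d.p. → 4 s.f.
Carrying full precision, 66.0432 ÷ 84.788 = 0.778921545502…; keep min(6, 4) = 4 s.f.
Rounded to 4 significant figures: 0.7789.

0.7789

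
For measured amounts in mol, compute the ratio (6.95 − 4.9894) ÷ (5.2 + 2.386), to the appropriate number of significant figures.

0.26

6.95 − 4.9894 = 1.9606, limited to 2 d.p. → 3 s.f.; 5.2 + 2.386 = 7.586, limited to 1 d.p. → 2 s.f.
Carrying full precision, 1.9606 ÷ 7.586 = 0.258449775903…; keep min(3, 2) = 2 s.f.
Rounded to 2 significant figures: 0.26.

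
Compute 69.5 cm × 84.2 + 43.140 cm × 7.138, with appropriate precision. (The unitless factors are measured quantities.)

69.5 × 84.2 = 5851.9 → 5.85 × 10^3 cm (3 s.f., last digit at the 10^1 place).
43.140 × 7.138 = 307.93332 → 3.079 × 10^2 cm (4 s.f., last digit at the 10^-1 place).
Sum: 6159.83332 cm; keep the coarser place, 10^1.
Result: 6.16 × 10^3 cm.

6.16 × 10^3 cm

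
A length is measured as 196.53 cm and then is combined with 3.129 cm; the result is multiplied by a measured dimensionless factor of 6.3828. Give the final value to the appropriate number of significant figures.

196.53 cm + 3.129 cm = 199.659 cm; the sum is limited to 2 decimal places (5 s.f.).
Carrying full precision, 199.659 × 6.3828 = 1274.3834652 cm; 6.3828 has 5 s.f., so the result keeps min(5, 5) = 5 s.f.
Rounded to 5 significant figures: 1274.4 cm.

1274.4 cm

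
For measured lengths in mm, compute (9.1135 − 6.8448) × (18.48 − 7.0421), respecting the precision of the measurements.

25.95 mm²

9.1135 − 6.8448 = 2.2687, limited to 4 d.p. → 5 s.f.; 18.48 − 7.0421 = 11.4379, limited to 2 d.p. → 4 s.f.
Carrying full precision, 2.2687 × 11.4379 = 25.94916373; keep min(5, 4) = 4 s.f.
Rounded to 4 significant figures: 25.95 mm².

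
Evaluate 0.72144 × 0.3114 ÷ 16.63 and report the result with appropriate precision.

0.72144 × 0.3114 ÷ 16.63 = 0.013509104991…
Multiplication/division keeps the fewest significant figures: 0.72144 → 5 s.f., 0.3114 → 4 s.f., 16.63 → 4 s.f.; limit is 4.
Rounded to 4 significant figures: 0.01351.

0.01351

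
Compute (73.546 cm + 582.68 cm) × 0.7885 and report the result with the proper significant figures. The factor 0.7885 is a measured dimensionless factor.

73.546 cm + 582.68 cm = 656.226 cm; the sum is limited to 2 decimal places (5 s.f.).
Carrying full precision, 656.226 × 0.7885 = 517.434201 cm; 0.7885 has 4 s.f., so the result keeps min(5, 4) = 4 s.f.
Rounded to 4 significant figures: 517.4 cm.

517.4 cm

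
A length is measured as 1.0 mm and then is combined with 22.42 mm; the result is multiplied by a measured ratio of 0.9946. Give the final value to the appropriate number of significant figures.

1.0 mm + 22.42 mm = 23.42 mm; the sum is limited to 1 decimal place (3 s.f.).
Carrying full precision, 23.42 × 0.9946 = 23.293532 mm; 0.9946 has 4 s.f., so the result keeps min(3, 4) = 3 s.f.
Rounded to 3 significant figures: 23.3 mm.

23.3 mm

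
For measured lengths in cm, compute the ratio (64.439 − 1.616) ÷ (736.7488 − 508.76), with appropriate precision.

2.7555 × 10^-1

64.439 − 1.616 = 62.823, limited to 3 d.p. → 5 s.f.; 736.7488 − 508.76 = 227.9888, limited to 2 d.p. → 5 s.f.
Carrying full precision, 62.823 ÷ 227.9888 = 0.275553009622…; keep min(5, 5) = 5 s.f.
Rounded to 5 significant figures: 2.7555 × 10^-1.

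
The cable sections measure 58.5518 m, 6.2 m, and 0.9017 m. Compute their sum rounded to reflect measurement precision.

58.5518 m + 6.2 m + 0.9017 m = 65.6535 m.
Addition/subtraction keeps the fewest decimal places: 58.5518 → 4 decimal places, 6.2 → 1 decimal place, 0.9017 → 4 decimal places; limit is 1.
Rounded to 1 decimal place: 65.7 m.

65.7 m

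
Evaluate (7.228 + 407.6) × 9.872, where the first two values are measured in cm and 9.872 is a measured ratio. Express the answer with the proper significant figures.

7.228 cm + 407.6 cm = 414.828 cm; the sum is limited to 1 decimal place (4 s.f.).
Carrying full precision, 414.828 × 9.872 = 4095.182016 cm; 9.872 has 4 s.f., so the result keeps min(4, 4) = 4 s.f.
Rounded to 4 significant figures: 4095 cm.

4095 cm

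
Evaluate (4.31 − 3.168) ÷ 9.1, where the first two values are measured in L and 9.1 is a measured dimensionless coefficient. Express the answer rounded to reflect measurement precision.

4.31 L − 3.168 L = 1.142 L; the difference is limited to 2 decimal places (3 s.f.).
Carrying full precision, 1.142 ÷ 9.1 = 0.125494505495… L; 9.1 has 2 s.f., so the result keeps min(3, 2) = 2 s.f.
Rounded to 2 significant figures: 0.13 L.

0.13 L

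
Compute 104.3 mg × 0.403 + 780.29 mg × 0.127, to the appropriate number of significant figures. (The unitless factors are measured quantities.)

141.1 mg

104.3 × 0.403 = 42.0329 → 42.0 mg (3 s.f., last digit at the 10^-1 place).
780.29 × 0.127 = 99.09683 → 99.1 mg (3 s.f., last digit at the 10^-1 place).
Sum: 141.12973 mg; keep the coarser place, 10^-1.
Result: 141.1 mg.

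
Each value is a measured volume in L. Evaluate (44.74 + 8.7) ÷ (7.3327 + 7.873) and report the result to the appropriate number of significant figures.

3.51

44.74 + 8.7 = 53.44, limited to 1 d.p. → 3 s.f.; 7.3327 + 7.873 = 15.2057, limited to 3 d.p. → 5 s.f.
Carrying full precision, 53.44 ÷ 15.2057 = 3.51447154685…; keep min(3, 5) = 3 s.f.
Rounded to 3 significant figures: 3.51.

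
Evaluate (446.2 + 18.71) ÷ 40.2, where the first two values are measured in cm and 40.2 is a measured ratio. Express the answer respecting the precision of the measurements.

11.6 cm

446.2 cm + 18.71 cm = 464.91 cm; the sum is limited to 1 decimal place (4 s.f.).
Carrying full precision, 464.91 ÷ 40.2 = 11.5649253731… cm; 40.2 has 3 s.f., so the result keeps min(4, 3) = 3 s.f.
Rounded to 3 significant figures: 11.6 cm.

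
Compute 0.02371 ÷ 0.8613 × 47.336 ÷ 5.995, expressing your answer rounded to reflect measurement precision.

0.02371 ÷ 0.8613 × 47.336 ÷ 5.995 = 0.21735992502…
Multiplication/division keeps the fewest significant figures: 0.02371 → 4 s.f., 0.8613 → 4 s.f., 47.336 → 5 s.f., 5.995 → 4 s.f.; limit is 4.
Rounded to 4 significant figures: 0.2174.

0.2174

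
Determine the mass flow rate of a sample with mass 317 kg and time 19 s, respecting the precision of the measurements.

17 kg/s

mass flow rate = 317 kg ÷ 19 s = 16.6842105263… kg/s.
317 has 3 significant figures; 19 has 2.
Division/multiplication keeps the fewest: 2 significant figures.
Rounded: 17 kg/s.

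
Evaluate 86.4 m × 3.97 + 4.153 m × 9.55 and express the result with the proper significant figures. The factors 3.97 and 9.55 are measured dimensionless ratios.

383 m

86.4 × 3.97 = 343.008 → 343 m (3 s.f., last digit at the 10^0 place).
4.153 × 9.55 = 39.66115 → 39.7 m (3 s.f., last digit at the 10^-1 place).
Sum: 382.66915 m; keep the coarser place, 10^0.
Result: 383 m.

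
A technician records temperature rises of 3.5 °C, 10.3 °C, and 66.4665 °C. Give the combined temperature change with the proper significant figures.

80.3 °C

3.5 °C + 10.3 °C + 66.4665 °C = 80.2665 °C.
Addition/subtraction keeps the fewest decimal places: 3.5 → 1 decimal place, 10.3 → 1 decimal place, 66.4665 → 4 decimal places; limit is 1.
Rounded to 1 decimal place: 80.3 °C.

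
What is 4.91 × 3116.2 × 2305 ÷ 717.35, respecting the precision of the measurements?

4.91 × 3116.2 × 2305 ÷ 717.35 = 49163.9357496…
Multiplication/division keeps the fewest significant figures: 4.91 → 3 s.f., 3116.2 → 5 s.f., 2305 → 4 s.f., 717.35 → 5 s.f.; limit is 3.
Rounded to 3 significant figures: 4.92 × 10^4.

4.92 × 10^4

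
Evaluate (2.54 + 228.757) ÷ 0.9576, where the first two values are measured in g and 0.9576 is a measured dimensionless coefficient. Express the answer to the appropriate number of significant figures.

2.54 g + 228.757 g = 231.297 g; the sum is limited to 2 decimal places (5 s.f.).
Carrying full precision, 231.297 ÷ 0.9576 = 241.538220551… g; 0.9576 has 4 s.f., so the result keeps min(5, 4) = 4 s.f.
Rounded to 4 significant figures: 241.5 g.

241.5 g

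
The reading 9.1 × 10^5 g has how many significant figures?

9.1 × 10^5: in scientific notation every digit of the coefficient is significant.

2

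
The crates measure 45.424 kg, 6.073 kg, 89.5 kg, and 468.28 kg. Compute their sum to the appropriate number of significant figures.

45.424 kg + 6.073 kg + 89.5 kg + 468.28 kg = 609.277 kg.
Addition/subtraction keeps the fewest decimal places: 45.424 → 3 decimal places, 6.073 → 3 decimal places, 89.5 → 1 decimal place, 468.28 → 2 decimal places; limit is 1.
Rounded to 1 decimal place: 609.3 kg.

609.3 kg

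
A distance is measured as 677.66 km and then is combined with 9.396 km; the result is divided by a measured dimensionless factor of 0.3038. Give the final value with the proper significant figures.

2262 km

677.66 km + 9.396 km = 687.056 km; the sum is limited to 2 decimal places (5 s.f.).
Carrying full precision, 687.056 ÷ 0.3038 = 2261.54048716… km; 0.3038 has 4 s.f., so the result keeps min(5, 4) = 4 s.f.
Rounded to 4 significant figures: 2262 km.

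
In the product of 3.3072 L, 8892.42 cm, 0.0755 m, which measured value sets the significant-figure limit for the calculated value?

3.3072 L → 5 s.f.; 8892.42 cm → 6 s.f.; 0.0755 m → 3 s.f.
The fewest is 3 significant figures, from 0.0755 m.

0.0755 m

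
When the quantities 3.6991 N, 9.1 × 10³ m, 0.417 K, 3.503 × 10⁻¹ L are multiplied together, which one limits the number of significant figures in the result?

3.6991 N → 5 s.f.; 9.1 × 10³ m → 2 s.f.; 0.417 K → 3 s.f.; 3.503 × 10⁻¹ L → 4 s.f.
The fewest is 2 significant figures, from 9.1 × 10³ m.

9.1 × 10³ m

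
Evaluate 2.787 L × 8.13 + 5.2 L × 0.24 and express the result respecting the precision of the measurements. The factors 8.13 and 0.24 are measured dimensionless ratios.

2.787 × 8.13 = 22.65831 → 22.7 L (3 s.f., last digit at the 10^-1 place).
5.2 × 0.24 = 1.248 → 1.2 L (2 s.f., last digit at the 10^-1 place).
Sum: 23.90631 L; keep the coarser place, 10^-1.
Result: 23.9 L.

23.9 L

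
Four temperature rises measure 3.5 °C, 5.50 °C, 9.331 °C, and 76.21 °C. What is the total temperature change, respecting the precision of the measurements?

3.5 °C + 5.50 °C + 9.331 °C + 76.21 °C = 94.541 °C.
Addition/subtraction keeps the fewest decimal places: 3.5 → 1 decimal place, 5.50 → 2 decimal places, 9.331 → 3 decimal places, 76.21 → 2 decimal places; limit is 1.
Rounded to 1 decimal place: 94.5 °C.

94.5 °C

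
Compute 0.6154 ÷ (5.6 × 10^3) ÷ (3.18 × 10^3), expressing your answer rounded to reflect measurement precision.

0.6154 ÷ (5.6 × 10^3) ÷ (3.18 × 10^3) = 3.45575022462 × 10^-8…
Multiplication/division keeps the fewest significant figures: 0.6154 → 4 s.f., 5.6 × 10^3 → 2 s.f., 3.18 × 10^3 → 3 s.f.; limit is 2.
Rounded to 2 significant figures: 3.5 × 10^-8.

3.5 × 10^-8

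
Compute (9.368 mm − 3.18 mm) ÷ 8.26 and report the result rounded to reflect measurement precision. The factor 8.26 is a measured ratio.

0.749 mm

9.368 mm − 3.18 mm = 6.188 mm; the difference is limited to 2 decimal places (3 s.f.).
Carrying full precision, 6.188 ÷ 8.26 = 0.749152542373… mm; 8.26 has 3 s.f., so the result keeps min(3, 3) = 3 s.f.
Rounded to 3 significant figures: 0.749 mm.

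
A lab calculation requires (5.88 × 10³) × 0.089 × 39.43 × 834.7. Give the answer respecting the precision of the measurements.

1.7 × 10⁷

(5.88 × 10³) × 0.089 × 39.43 × 834.7 = 17223623.4937…
Multiplication/division keeps the fewest significant figures: 5.88 × 10³ → 3 s.f., 0.089 → 2 s.f., 39.43 → 4 s.f., 834.7 → 4 s.f.; limit is 2.
Rounded to 2 significant figures: 1.7 × 10⁷.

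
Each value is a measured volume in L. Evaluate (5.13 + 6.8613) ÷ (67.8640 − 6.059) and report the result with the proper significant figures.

5.13 + 6.8613 = 11.9913, limited to 2 d.p. → 4 s.f.; 67.8640 − 6.059 = 61.8050, limited to 3 d.p. → 5 s.f.
Carrying full precision, 11.9913 ÷ 61.8050 = 0.19401828331…; keep min(4, 5) = 4 s.f.
Rounded to 4 significant figures: 0.1940.

0.1940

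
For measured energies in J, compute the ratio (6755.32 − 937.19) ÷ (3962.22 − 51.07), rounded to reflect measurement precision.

1.48758

6755.32 − 937.19 = 5818.13, limited to 2 d.p. → 6 s.f.; 3962.22 − 51.07 = 3911.15, limited to 2 d.p. → 6 s.f.
Carrying full precision, 5818.13 ÷ 3911.15 = 1.48757526559…; keep min(6, 6) = 6 s.f.
Rounded to 6 significant figures: 1.48758.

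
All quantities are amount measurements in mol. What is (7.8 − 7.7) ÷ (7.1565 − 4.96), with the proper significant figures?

0.05

7.8 − 7.7 = 0.1, limited to 1 d.p. → 1 s.f.; 7.1565 − 4.96 = 2.1965, limited to 2 d.p. → 3 s.f.
Carrying full precision, 0.1 ÷ 2.1965 = 0.0455269747325…; keep min(1, 3) = 1 s.f.
Rounded to 1 significant figure: 0.05.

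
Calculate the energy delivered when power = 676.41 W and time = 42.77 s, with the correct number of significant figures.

2.893 × 10^4 J

energy delivered = 676.41 W × 42.77 s = 28930.0557 J.
676.41 has 5 significant figures; 42.77 has 4.
Division/multiplication keeps the fewest: 4 significant figures.
Rounded: 2.893 × 10^4 J.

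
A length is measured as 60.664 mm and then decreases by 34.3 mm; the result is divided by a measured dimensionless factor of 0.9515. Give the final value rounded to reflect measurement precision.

27.7 mm

60.664 mm − 34.3 mm = 26.364 mm; the difference is limited to 1 decimal place (3 s.f.).
Carrying full precision, 26.364 ÷ 0.9515 = 27.7078297425… mm; 0.9515 has 4 s.f., so the result keeps min(3, 4) = 3 s.f.
Rounded to 3 significant figures: 27.7 mm.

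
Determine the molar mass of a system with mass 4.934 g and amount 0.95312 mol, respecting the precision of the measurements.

5.177 g/mol

molar mass = 4.934 g ÷ 0.95312 mol = 5.17668289407… g/mol.
4.934 has 4 significant figures; 0.95312 has 5.
Division/multiplication keeps the fewest: 4 significant figures.
Rounded: 5.177 g/mol.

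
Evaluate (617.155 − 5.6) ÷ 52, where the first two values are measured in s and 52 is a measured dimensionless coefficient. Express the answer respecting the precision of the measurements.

617.155 s − 5.6 s = 611.555 s; the difference is limited to 1 decimal place (4 s.f.).
Carrying full precision, 611.555 ÷ 52 = 11.7606730769… s; 52 has 2 s.f., so the result keeps min(4, 2) = 2 s.f.
Rounded to 2 significant figures: 12 s.

12 s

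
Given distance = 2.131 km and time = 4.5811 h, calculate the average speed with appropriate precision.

0.4652 km/h

average speed = 2.131 km ÷ 4.5811 h = 0.465172120233… km/h.
2.131 has 4 significant figures; 4.5811 has 5.
Division/multiplication keeps the fewest: 4 significant figures.
Rounded: 0.4652 km/h.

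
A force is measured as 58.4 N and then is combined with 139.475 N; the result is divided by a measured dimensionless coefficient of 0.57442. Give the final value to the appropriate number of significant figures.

58.4 N + 139.475 N = 197.875 N; the sum is limited to 1 decimal place (4 s.f.).
Carrying full precision, 197.875 ÷ 0.57442 = 344.477908151… N; 0.57442 has 5 s.f., so the result keeps min(4, 5) = 4 s.f.
Rounded to 4 significant figures: 344.5 N.

344.5 N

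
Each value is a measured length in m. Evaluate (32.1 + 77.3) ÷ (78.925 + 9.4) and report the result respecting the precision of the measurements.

32.1 + 77.3 = 109.4, limited to 1 d.p. → 4 s.f.; 78.925 + 9.4 = 88.325, limited to 1 d.p. → 3 s.f.
Carrying full precision, 109.4 ÷ 88.325 = 1.23860741579…; keep min(4, 3) = 3 s.f.
Rounded to 3 significant figures: 1.24.

1.24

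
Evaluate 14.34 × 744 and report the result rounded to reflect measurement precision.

14.34 × 744 = 10668.96
Multiplication/division keeps the fewest significant figures: 14.34 → 4 s.f., 744 → 3 s.f.; limit is 3.
Rounded to 3 significant figures: 1.07 × 10^4.

1.07 × 10^4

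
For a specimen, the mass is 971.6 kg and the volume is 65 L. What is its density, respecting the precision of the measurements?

density = 971.6 kg ÷ 65 L = 14.9476923077… kg/L.
971.6 has 4 significant figures; 65 has 2.
Division/multiplication keeps the fewest: 2 significant figures.
Rounded: 15 kg/L.

15 kg/L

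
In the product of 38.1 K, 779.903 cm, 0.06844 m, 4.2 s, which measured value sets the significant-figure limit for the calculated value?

4.2 s

38.1 K → 3 s.f.; 779.903 cm → 6 s.f.; 0.06844 m → 4 s.f.; 4.2 s → 2 s.f.
The fewest is 2 significant figures, from 4.2 s.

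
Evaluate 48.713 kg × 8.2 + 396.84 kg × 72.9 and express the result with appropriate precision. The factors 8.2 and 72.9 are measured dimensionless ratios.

48.713 × 8.2 = 399.4466 → 4.0 × 10^2 kg (2 s.f., last digit at the 10^1 place).
396.84 × 72.9 = 28929.636 → 2.89 × 10^4 kg (3 s.f., last digit at the 10^2 place).
Sum: 29329.0826 kg; keep the coarser place, 10^2.
Result: 2.93 × 10^4 kg.

2.93 × 10^4 kg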